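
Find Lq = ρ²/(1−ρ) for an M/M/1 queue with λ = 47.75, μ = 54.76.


ρ = 47.75/54.76 = 0.8720
Lq = ρ²/(1−ρ) = 0.7604/0.1280 = 5.9397

Final: 5.9397


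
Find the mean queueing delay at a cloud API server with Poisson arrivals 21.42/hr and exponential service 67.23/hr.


ρ = 21.42/67.23 = 0.3186
Wq = ρ/(μ−λ) = 0.3186/(67.23 − 21.42) = 0.3186/45.81 = 0.006955 hr

Final: 0.006955 hr


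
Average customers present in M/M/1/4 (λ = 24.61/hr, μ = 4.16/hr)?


ρ = 24.61/4.16 = 5.9159
L = ρ[1 − (K+1)ρ^K + Kρ^(K+1)] / [(1−ρ)(1−ρ^(K+1))]
Numerator: 5.9159·(1 − 5·1224.822434 + 4·7245.884639) = 135239.205133
Denominator: (-4.9159)·(-7244.884639) = 35614.877611
L = 135239.205133/35614.877611 = 3.7973

Final: 3.7973


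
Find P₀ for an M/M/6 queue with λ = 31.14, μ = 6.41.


a = λ/μ = 31.14/6.41 = 4.8580; ρ = a/c = 0.8097
Σ_{k=0}^{5} a^k/k! (terms k=0..5) = 1.00000 + 4.85803 + 11.80025 + 19.10867 + 23.20765 + 22.54871 = 82.52331
Tail: a^6/(6!(1−ρ)) = 13145.08723/(720·0.1903) = 95.92442
P₀ = 1/(82.52331 + 95.92442) = 1/178.44772 = 0.005604

Final: 0.005604


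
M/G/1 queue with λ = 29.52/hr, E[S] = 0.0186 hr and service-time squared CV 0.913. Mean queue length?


ρ = λ·E[S] = 29.52·0.0186 = 0.5491
Lq = ρ²(1+C_s²)/(2(1−ρ)) = 0.3015·(1+0.913)/(2·0.4509)
= 0.3015·1.9130/0.9019 = 0.63949

Final: 0.63949


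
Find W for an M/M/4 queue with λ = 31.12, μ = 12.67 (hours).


a = 2.4562; ρ = 0.6140; P₀ = 0.077691
Lq = P₀·a^c·ρ/(c!(1−ρ)²) = 0.48568
Wq = Lq/λ = 0.48568/31.12 = 0.01561 hr
W = Wq + 1/μ = 0.01561 + 0.07893 = 0.09453 hr

Final: 0.09453 hr


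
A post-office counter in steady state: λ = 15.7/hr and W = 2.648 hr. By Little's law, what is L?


L = λW = 15.7·2.648 = 41.5736

Final: 41.5736


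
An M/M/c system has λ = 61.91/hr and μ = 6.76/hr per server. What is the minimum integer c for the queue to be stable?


Stability requires cμ > λ ⇔ c > λ/μ.
λ/μ = 61.91/6.76 = 9.1583
Minimum integer c = ⌊9.1583⌋ + 1 = 10
Check: 10·6.76 = 67.60 > 61.91, while 9·6.76 = 60.84 ≤ 61.91

Final: 10 servers


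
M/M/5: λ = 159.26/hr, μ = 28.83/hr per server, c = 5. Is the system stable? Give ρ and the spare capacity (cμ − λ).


Total capacity cμ = 5·28.83 = 144.15/hr
ρ = λ/(cμ) = 159.26/144.15 = 1.1048
Stable ⇔ ρ < 1: NO
Spare capacity = cμ − λ = 144.15 − 159.26 = -15.11/hr

Final: ρ = 1.1048; unstable; margin = -15.11/hr


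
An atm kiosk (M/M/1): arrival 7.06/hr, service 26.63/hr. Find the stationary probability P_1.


ρ = 7.06/26.63 = 0.2651
P_n = (1−ρ)·ρ^n = (1 − 0.2651)·0.2651^1 = 0.7349·0.265115 = 0.194829

Final: 0.194829


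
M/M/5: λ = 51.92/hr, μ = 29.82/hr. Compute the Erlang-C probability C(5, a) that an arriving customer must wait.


a = λ/μ = 1.7411; ρ = a/5 = 0.3482
P₀ = 0.174702 (from M/M/c formula)
C(c,a) = [a^c/(c!(1−ρ))]·P₀ = [16.00056/(120·0.6518)]·0.174702
= 0.20458·0.174702 = 0.035740

Final: 0.035740


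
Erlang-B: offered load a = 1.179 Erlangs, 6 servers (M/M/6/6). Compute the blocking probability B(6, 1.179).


B(c,a) = (a^c/c!) / Σ_{k=0}^{c} a^k/k!
a^6/6! = 0.003730
Σ terms (k=0..6): 1.00000 + 1.17900 + 0.69502 + 0.27314 + 0.08051 + 0.01898 + 0.003730 = 3.250387
B = 0.003730/3.250387 = 0.001148

Final: 0.001148


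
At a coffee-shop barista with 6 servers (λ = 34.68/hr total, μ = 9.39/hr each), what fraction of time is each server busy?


ρ = λ/(cμ) = 34.68/(6·9.39) = 34.68/56.34 = 0.6155

Final: 0.6155


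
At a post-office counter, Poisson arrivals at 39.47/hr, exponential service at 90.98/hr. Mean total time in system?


W = 1/(μ−λ) = 1/(90.98 − 39.47) = 1/51.51 = 0.01941 hr

Final: 0.01941 hr


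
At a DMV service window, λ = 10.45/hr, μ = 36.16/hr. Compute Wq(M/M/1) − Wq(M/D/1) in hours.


ρ = 10.45/36.16 = 0.2890
Wq(M/M/1) = ρ/(μ−λ) = 0.2890/25.71 = 0.01124 hr
Wq(M/D/1) = ρ/(2(μ−λ)) = 0.005620 hr
Savings = 0.01124 − 0.005620 = 0.005620 hr

Final: 0.005620 hr


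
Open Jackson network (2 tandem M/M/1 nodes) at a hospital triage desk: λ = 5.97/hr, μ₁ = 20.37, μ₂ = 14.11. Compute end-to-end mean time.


Each node sees arrival rate λ = 5.97/hr (tandem ⇒ throughput preserved).
W₁ = 1/(μ₁−λ) = 1/(20.37−5.97) = 0.06944 hr
W₂ = 1/(μ₂−λ) = 1/(14.11−5.97) = 0.12285 hr
W_total = W₁ + W₂ = 0.06944 + 0.12285 = 0.19229 hr

Final: 0.19229 hr


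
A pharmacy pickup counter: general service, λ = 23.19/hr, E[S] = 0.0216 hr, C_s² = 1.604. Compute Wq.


ρ = λ·E[S] = 23.19·0.0216 = 0.5009
E[S²] = E[S]²(1+C_s²) = 0.0216²·(1+1.604) = 0.001215
Wq = λ·E[S²]/(2(1−ρ)) = 23.19·0.001215/(2·0.4991) = 0.02823 hr

Final: 0.02823 hr


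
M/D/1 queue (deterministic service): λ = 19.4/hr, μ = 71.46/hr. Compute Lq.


ρ = 19.4/71.46 = 0.2715
M/D/1: Lq = ρ²/(2(1−ρ)) = 0.07370/(2·0.7285) = 0.05058

Final: 0.05058


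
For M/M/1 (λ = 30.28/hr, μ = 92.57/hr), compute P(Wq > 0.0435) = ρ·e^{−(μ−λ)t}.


ρ = 30.28/92.57 = 0.3271
P(Wq > t) = ρ·e^{−(μ−λ)t} = 0.3271·e^{−2.7096}
= 0.3271·0.066562 = 0.021773

Final: 0.021773


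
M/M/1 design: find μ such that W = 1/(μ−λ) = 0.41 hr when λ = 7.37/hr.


W = 1/(μ−λ) ⇒ μ − λ = 1/W = 1/0.41 = 2.4390
μ = λ + 1/W = 7.37 + 2.4390 = 9.8090 per hr

Final: 9.8090 /hr


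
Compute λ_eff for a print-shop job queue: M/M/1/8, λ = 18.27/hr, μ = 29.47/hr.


ρ = 0.6200; P_K = (1−ρ)ρ^8/(1−ρ^9) = 0.008407
λ_eff = λ(1 − P_K) = 18.27·(1 − 0.008407) = 18.27·0.991593 = 18.1164 /hr

Final: 18.1164 /hr


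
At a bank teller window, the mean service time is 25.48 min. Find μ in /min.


μ = 1/(service time) in consistent units.
1 minute = 1 min, so μ = 1/25.48 = 0.03925 per minute

Final: 0.03925 /min


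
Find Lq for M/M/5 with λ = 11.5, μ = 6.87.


a = λ/μ = 1.6739; ρ = a/5 = 0.3348
P₀ = 0.186966
Lq = P₀·a^c·ρ / (c!·(1−ρ)²) = 0.186966·13.14333·0.3348/(120·0.44251)
= 0.01549

Final: 0.01549


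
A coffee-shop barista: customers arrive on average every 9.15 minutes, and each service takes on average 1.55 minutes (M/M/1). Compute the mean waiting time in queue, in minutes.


λ = 60/9.15 = 6.5574 /hr
μ = 60/1.55 = 38.7097 /hr
ρ = λ/μ = 6.5574/38.7097 = 0.1694
Wq = ρ/(μ−λ) = 0.1694/(38.7097−6.5574) = 0.005269 hr
In minutes: 0.005269·60 = 0.3161 min

Final: 0.3161 min


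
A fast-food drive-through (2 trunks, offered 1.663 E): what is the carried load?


B(2,1.663) = 0.341784 (Erlang-B)
Carried load = a(1 − B) = 1.663·(1 − 0.341784) = 1.663·0.658216 = 1.0946 E

Final: 1.0946 Erlangs


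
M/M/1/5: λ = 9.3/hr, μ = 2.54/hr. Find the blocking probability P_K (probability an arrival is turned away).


ρ = λ/μ = 9.3/2.54 = 3.6614
P_K = (1−ρ)ρ^K/(1−ρ^(K+1)) = (-2.6614·658.030706)/(1 − 2409.325025)
= -1751.294319/-2408.325025 = 0.727184

Final: 0.727184


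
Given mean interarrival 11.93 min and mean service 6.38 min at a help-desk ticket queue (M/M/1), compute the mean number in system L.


λ = 60/11.93 = 5.0293 /hr
μ = 60/6.38 = 9.4044 /hr
ρ = λ/μ = 5.0293/9.4044 = 0.5348
L = ρ/(1−ρ) = 0.5348/0.4652 = 1.1495

Final: 1.1495


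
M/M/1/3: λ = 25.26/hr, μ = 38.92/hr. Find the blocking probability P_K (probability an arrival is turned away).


ρ = λ/μ = 25.26/38.92 = 0.6490
P_K = (1−ρ)ρ^K/(1−ρ^(K+1)) = (0.3510·0.273389)/(1 − 0.177436)
= 0.095953/0.822564 = 0.116651

Final: 0.116651


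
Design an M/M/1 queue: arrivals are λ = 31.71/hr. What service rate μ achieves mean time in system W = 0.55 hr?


W = 1/(μ−λ) ⇒ μ − λ = 1/W = 1/0.55 = 1.8182
μ = λ + 1/W = 31.71 + 1.8182 = 33.5282 per hr

Final: 33.5282 /hr


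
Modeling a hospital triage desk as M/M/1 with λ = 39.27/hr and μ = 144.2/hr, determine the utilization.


ρ = λ/μ = 39.27/144.2 = 0.2723

Final: 0.2723


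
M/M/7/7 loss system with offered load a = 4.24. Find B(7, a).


B(c,a) = (a^c/c!) / Σ_{k=0}^{c} a^k/k!
a^7/7! = 4.887992
Σ terms (k=0..7): 1.00000 + 4.24000 + 8.98880 + 12.70417 + 13.46642 + 11.41952 + 8.06980 + 4.88799 = 64.776706
B = 4.887992/64.776706 = 0.075459

Final: 0.075459


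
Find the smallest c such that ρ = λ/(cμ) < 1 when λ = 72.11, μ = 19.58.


Stability requires cμ > λ ⇔ c > λ/μ.
λ/μ = 72.11/19.58 = 3.6828
Minimum integer c = ⌊3.6828⌋ + 1 = 4
Check: 4·19.58 = 78.32 > 72.11, while 3·19.58 = 58.74 ≤ 72.11

Final: 4 servers


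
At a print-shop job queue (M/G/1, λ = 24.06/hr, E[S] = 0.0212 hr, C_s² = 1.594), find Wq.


ρ = λ·E[S] = 24.06·0.0212 = 0.5101
E[S²] = E[S]²(1+C_s²) = 0.0212²·(1+1.594) = 0.001166
Wq = λ·E[S²]/(2(1−ρ)) = 24.06·0.001166/(2·0.4899) = 0.02863 hr

Final: 0.02863 hr


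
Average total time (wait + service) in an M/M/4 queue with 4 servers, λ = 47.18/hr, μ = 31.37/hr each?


a = 1.5040; ρ = 0.3760; P₀ = 0.220089
Lq = P₀·a^c·ρ/(c!(1−ρ)²) = 0.04531
Wq = Lq/λ = 0.04531/47.18 = 0.0009603 hr
W = Wq + 1/μ = 0.0009603 + 0.03188 = 0.03284 hr

Final: 0.03284 hr


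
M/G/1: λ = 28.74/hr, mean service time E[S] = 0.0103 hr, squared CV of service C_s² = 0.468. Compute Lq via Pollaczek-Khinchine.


ρ = λ·E[S] = 28.74·0.0103 = 0.2960
Lq = ρ²(1+C_s²)/(2(1−ρ)) = 0.08763·(1+0.468)/(2·0.7040)
= 0.08763·1.4680/1.4080 = 0.09137

Final: 0.09137


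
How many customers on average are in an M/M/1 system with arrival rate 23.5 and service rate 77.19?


ρ = λ/μ = 23.5/77.19 = 0.3044
L = ρ/(1−ρ) = 0.3044/(1 − 0.3044) = 0.3044/0.6956 = 0.4377

Final: 0.4377


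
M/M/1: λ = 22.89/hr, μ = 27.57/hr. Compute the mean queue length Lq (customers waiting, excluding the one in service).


ρ = 22.89/27.57 = 0.8303
Lq = ρ²/(1−ρ) = 0.6893/0.1697 = 4.0608

Final: 4.0608


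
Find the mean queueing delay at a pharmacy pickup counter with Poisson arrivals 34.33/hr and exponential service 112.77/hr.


ρ = 34.33/112.77 = 0.3044
Wq = ρ/(μ−λ) = 0.3044/(112.77 − 34.33) = 0.3044/78.44 = 0.003881 hr

Final: 0.003881 hr


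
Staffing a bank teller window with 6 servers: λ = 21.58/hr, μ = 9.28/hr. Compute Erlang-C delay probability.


a = λ/μ = 2.3254; ρ = a/6 = 0.3876
P₀ = 0.097382 (from M/M/c formula)
C(c,a) = [a^c/(c!(1−ρ))]·P₀ = [158.13237/(720·0.6124)]·0.097382
= 0.35862·0.097382 = 0.034923

Final: 0.034923


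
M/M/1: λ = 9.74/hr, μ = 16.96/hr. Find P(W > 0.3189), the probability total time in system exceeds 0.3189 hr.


W ~ Exponential(μ−λ) for M/M/1.
μ − λ = 16.96 − 9.74 = 7.2200
P(W > t) = e^{−(μ−λ)t} = e^{−2.3025} = 0.100013

Final: 0.100013


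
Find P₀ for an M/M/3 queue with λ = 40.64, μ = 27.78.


a = λ/μ = 40.64/27.78 = 1.4629; ρ = a/c = 0.4876
Σ_{k=0}^{2} a^k/k! (terms k=0..2) = 1.00000 + 1.46292 + 1.07007 = 3.53299
Tail: a^3/(3!(1−ρ)) = 3.13087/(6·0.5124) = 1.01845
P₀ = 1/(3.53299 + 1.01845) = 1/4.55144 = 0.219711

Final: 0.219711


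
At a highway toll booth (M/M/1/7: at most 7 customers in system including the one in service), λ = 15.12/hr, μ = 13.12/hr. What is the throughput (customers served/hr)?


ρ = 1.1524; P_K = (1−ρ)ρ^7/(1−ρ^8) = 0.194926
λ_eff = λ(1 − P_K) = 15.12·(1 − 0.194926) = 15.12·0.805074 = 12.1727 /hr

Final: 12.1727 /hr


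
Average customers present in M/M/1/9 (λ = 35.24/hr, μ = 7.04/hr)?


ρ = 35.24/7.04 = 5.0057
L = ρ[1 − (K+1)ρ^K + Kρ^(K+1)] / [(1−ρ)(1−ρ^(K+1))]
Numerator: 5.0057·(1 − 10·1973191.179304 + 9·9877167.210037) = 346205939.771141
Denominator: (-4.0057)·(-9877166.210037) = 39564785.102707
L = 346205939.771141/39564785.102707 = 8.7504

Final: 8.7504


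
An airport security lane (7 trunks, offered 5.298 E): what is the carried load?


B(7,5.298) = 0.139459 (Erlang-B)
Carried load = a(1 − B) = 5.298·(1 − 0.139459) = 5.298·0.860541 = 4.5591 E

Final: 4.5591 Erlangs


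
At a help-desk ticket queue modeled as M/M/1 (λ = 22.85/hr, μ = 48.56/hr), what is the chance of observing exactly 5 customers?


ρ = 22.85/48.56 = 0.4706
P_n = (1−ρ)·ρ^n = (1 − 0.4706)·0.4706^5 = 0.5294·0.023069 = 0.012214

Final: 0.012214


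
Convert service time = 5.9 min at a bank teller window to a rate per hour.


μ = 1/(service time) in consistent units.
1 hour = 60 min, so μ = 60/5.9 = 10.1695 per hour

Final: 10.1695 /hr


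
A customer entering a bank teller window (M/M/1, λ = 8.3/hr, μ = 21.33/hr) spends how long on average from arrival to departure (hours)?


W = 1/(μ−λ) = 1/(21.33 − 8.3) = 1/13.03 = 0.07675 hr

Final: 0.07675 hr


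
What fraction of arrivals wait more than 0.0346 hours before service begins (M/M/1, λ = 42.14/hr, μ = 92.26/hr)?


ρ = 42.14/92.26 = 0.4568
P(Wq > t) = ρ·e^{−(μ−λ)t} = 0.4568·e^{−1.7342}
= 0.4568·0.176550 = 0.080640

Final: 0.080640


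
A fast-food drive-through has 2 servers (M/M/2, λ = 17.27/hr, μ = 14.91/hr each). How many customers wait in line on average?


a = λ/μ = 1.1583; ρ = a/2 = 0.5791
P₀ = 0.266511
Lq = P₀·a^c·ρ / (c!·(1−ρ)²) = 0.266511·1.34162·0.5791/(2·0.17712)
= 0.58456

Final: 0.58456


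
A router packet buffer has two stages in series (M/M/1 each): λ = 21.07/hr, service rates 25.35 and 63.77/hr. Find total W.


Each node sees arrival rate λ = 21.07/hr (tandem ⇒ throughput preserved).
W₁ = 1/(μ₁−λ) = 1/(25.35−21.07) = 0.23364 hr
W₂ = 1/(μ₂−λ) = 1/(63.77−21.07) = 0.02342 hr
W_total = W₁ + W₂ = 0.23364 + 0.02342 = 0.25706 hr

Final: 0.25706 hr


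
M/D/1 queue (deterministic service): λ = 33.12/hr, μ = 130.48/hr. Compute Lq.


ρ = 33.12/130.48 = 0.2538
M/D/1: Lq = ρ²/(2(1−ρ)) = 0.06443/(2·0.7462) = 0.04317

Final: 0.04317


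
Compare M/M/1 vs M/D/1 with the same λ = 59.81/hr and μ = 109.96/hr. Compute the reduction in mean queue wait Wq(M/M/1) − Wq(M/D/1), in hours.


ρ = 59.81/109.96 = 0.5439
Wq(M/M/1) = ρ/(μ−λ) = 0.5439/50.15 = 0.01085 hr
Wq(M/D/1) = ρ/(2(μ−λ)) = 0.005423 hr
Savings = 0.01085 − 0.005423 = 0.005423 hr

Final: 0.005423 hr


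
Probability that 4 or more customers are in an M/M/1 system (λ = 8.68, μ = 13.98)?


ρ = 8.68/13.98 = 0.6209
P(N ≥ n) = ρ^n = 0.6209^4 = 0.148611

Final: 0.148611


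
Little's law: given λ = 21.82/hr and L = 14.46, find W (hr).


W = L/λ = 14.46/21.82 = 0.6627 hr

Final: 0.6627 hr


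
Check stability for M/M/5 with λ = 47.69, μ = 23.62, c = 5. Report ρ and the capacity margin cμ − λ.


Total capacity cμ = 5·23.62 = 118.10/hr
ρ = λ/(cμ) = 47.69/118.10 = 0.4038
Stable ⇔ ρ < 1: YES
Spare capacity = cμ − λ = 118.10 − 47.69 = 70.41/hr

Final: ρ = 0.4038; stable; margin = 70.41/hr


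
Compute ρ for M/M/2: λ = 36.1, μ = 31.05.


ρ = λ/(cμ) = 36.1/(2·31.05) = 36.1/62.10 = 0.5813

Final: 0.5813


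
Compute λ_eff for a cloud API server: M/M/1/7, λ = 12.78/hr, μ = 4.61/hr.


ρ = 2.7722; P_K = (1−ρ)ρ^7/(1−ρ^8) = 0.639463
λ_eff = λ(1 − P_K) = 12.78·(1 − 0.639463) = 12.78·0.360537 = 4.6077 /hr

Final: 4.6077 /hr


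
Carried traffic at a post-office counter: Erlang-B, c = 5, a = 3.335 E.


B(5,3.335) = 0.139354 (Erlang-B)
Carried load = a(1 − B) = 3.335·(1 − 0.139354) = 3.335·0.860646 = 2.8703 E

Final: 2.8703 Erlangs


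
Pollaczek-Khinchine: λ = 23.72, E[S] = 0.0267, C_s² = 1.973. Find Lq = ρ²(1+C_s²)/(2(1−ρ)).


ρ = λ·E[S] = 23.72·0.0267 = 0.6333
Lq = ρ²(1+C_s²)/(2(1−ρ)) = 0.4011·(1+1.973)/(2·0.3667)
= 0.4011·2.9730/0.7334 = 1.62605

Final: 1.62605


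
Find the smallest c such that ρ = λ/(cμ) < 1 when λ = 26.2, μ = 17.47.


Stability requires cμ > λ ⇔ c > λ/μ.
λ/μ = 26.2/17.47 = 1.4997
Minimum integer c = ⌊1.4997⌋ + 1 = 2
Check: 2·17.47 = 34.94 > 26.2, while 1·17.47 = 17.47 ≤ 26.2

Final: 2 servers


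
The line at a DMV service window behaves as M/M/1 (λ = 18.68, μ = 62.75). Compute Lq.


ρ = 18.68/62.75 = 0.2977
Lq = ρ²/(1−ρ) = 0.08862/0.7023 = 0.1262

Final: 0.1262


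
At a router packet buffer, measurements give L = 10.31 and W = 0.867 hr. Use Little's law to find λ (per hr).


λ = L/W = 10.31/0.867 = 11.8916 /hr

Final: 11.8916 /hr


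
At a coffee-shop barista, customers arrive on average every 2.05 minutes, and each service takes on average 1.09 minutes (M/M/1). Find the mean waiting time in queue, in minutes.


λ = 60/2.05 = 29.2683 /hr
μ = 60/1.09 = 55.0459 /hr
ρ = λ/μ = 29.2683/55.0459 = 0.5317
Wq = ρ/(μ−λ) = 0.5317/(55.0459−29.2683) = 0.02063 hr
In minutes: 0.02063·60 = 1.238 min

Final: 1.238 min


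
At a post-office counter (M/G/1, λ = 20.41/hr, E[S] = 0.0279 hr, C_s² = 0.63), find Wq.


ρ = λ·E[S] = 20.41·0.0279 = 0.5694
E[S²] = E[S]²(1+C_s²) = 0.0279²·(1+0.63) = 0.001269
Wq = λ·E[S²]/(2(1−ρ)) = 20.41·0.001269/(2·0.4306) = 0.03007 hr

Final: 0.03007 hr


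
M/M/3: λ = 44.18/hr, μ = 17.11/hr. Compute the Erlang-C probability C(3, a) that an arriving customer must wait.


a = λ/μ = 2.5821; ρ = a/3 = 0.8607
P₀ = 0.036344 (from M/M/c formula)
C(c,a) = [a^c/(c!(1−ρ))]·P₀ = [17.21580/(6·0.1393)]·0.036344
= 20.59876·0.036344 = 0.748650

Final: 0.748650


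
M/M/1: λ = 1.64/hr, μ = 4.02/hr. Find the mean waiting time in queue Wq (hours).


ρ = 1.64/4.02 = 0.4080
Wq = ρ/(μ−λ) = 0.4080/(4.02 − 1.64) = 0.4080/2.38 = 0.1714 hr

Final: 0.1714 hr


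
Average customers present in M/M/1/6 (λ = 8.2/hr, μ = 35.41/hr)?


ρ = 8.2/35.41 = 0.2316
L = ρ[1 − (K+1)ρ^K + Kρ^(K+1)] / [(1−ρ)(1−ρ^(K+1))]
Numerator: 0.2316·(1 − 7·0.0001542 + 6·0.00003571) = 0.231373
Denominator: (0.7684)·(0.999964) = 0.768400
L = 0.231373/0.768400 = 0.3011

Final: 0.3011


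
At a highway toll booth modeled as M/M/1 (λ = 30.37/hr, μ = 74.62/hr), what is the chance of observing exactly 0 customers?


ρ = 30.37/74.62 = 0.4070
P_n = (1−ρ)·ρ^n = (1 − 0.4070)·0.4070^0 = 0.5930·1.000000 = 0.593005

Final: 0.593005


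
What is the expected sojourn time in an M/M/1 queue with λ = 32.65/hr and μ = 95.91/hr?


W = 1/(μ−λ) = 1/(95.91 − 32.65) = 1/63.26 = 0.01581 hr

Final: 0.01581 hr


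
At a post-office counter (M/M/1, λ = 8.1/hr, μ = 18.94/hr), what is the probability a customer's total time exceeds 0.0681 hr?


W ~ Exponential(μ−λ) for M/M/1.
μ − λ = 18.94 − 8.1 = 10.8400
P(W > t) = e^{−(μ−λ)t} = e^{−0.7382} = 0.477972

Final: 0.477972


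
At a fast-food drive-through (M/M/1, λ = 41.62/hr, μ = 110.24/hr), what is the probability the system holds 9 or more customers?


ρ = 41.62/110.24 = 0.3775
P(N ≥ n) = ρ^n = 0.3775^9 = 0.0001558

Final: 0.0001558


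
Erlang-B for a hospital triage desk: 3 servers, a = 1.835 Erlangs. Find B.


B(c,a) = (a^c/c!) / Σ_{k=0}^{c} a^k/k!
a^3/3! = 1.029810
Σ terms (k=0..3): 1.00000 + 1.83500 + 1.68361 + 1.02981 = 5.548422
B = 1.029810/5.548422 = 0.185604

Final: 0.185604


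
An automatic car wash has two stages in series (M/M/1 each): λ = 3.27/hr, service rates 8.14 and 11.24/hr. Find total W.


Each node sees arrival rate λ = 3.27/hr (tandem ⇒ throughput preserved).
W₁ = 1/(μ₁−λ) = 1/(8.14−3.27) = 0.20534 hr
W₂ = 1/(μ₂−λ) = 1/(11.24−3.27) = 0.12547 hr
W_total = W₁ + W₂ = 0.20534 + 0.12547 = 0.33081 hr

Final: 0.33081 hr


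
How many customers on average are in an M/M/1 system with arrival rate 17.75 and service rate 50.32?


ρ = λ/μ = 17.75/50.32 = 0.3527
L = ρ/(1−ρ) = 0.3527/(1 − 0.3527) = 0.3527/0.6473 = 0.5450

Final: 0.5450


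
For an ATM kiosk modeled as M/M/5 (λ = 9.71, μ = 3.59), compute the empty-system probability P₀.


a = λ/μ = 9.71/3.59 = 2.7047; ρ = a/c = 0.5409
Σ_{k=0}^{4} a^k/k! (terms k=0..4) = 1.00000 + 2.70474 + 3.65780 + 3.29779 + 2.22991 = 12.89024
Tail: a^5/(5!(1−ρ)) = 144.75178/(120·0.4591) = 2.62772
P₀ = 1/(12.89024 + 2.62772) = 1/15.51796 = 0.064441

Final: 0.064441


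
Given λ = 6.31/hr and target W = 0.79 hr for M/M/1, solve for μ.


W = 1/(μ−λ) ⇒ μ − λ = 1/W = 1/0.79 = 1.2658
μ = λ + 1/W = 6.31 + 1.2658 = 7.5758 per hr

Final: 7.5758 /hr


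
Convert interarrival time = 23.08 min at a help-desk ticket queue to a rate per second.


λ = 1/(interarrival time) in consistent units.
1 second = 0.0166667 min, so λ = 0.0166667/23.08 = 0.0007221 per second

Final: 0.0007221 /sec


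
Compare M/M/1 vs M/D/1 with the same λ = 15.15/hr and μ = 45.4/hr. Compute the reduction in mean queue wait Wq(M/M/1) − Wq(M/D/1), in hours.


ρ = 15.15/45.4 = 0.3337
Wq(M/M/1) = ρ/(μ−λ) = 0.3337/30.25 = 0.01103 hr
Wq(M/D/1) = ρ/(2(μ−λ)) = 0.005516 hr
Savings = 0.01103 − 0.005516 = 0.005516 hr

Final: 0.005516 hr


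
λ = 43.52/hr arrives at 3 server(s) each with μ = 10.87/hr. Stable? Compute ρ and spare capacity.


Total capacity cμ = 3·10.87 = 32.61/hr
ρ = λ/(cμ) = 43.52/32.61 = 1.3346
Stable ⇔ ρ < 1: NO
Spare capacity = cμ − λ = 32.61 − 43.52 = -10.91/hr

Final: ρ = 1.3346; unstable; margin = -10.91/hr


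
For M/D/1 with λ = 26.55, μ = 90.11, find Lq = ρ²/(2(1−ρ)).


ρ = 26.55/90.11 = 0.2946
M/D/1: Lq = ρ²/(2(1−ρ)) = 0.08681/(2·0.7054) = 0.06154

Final: 0.06154


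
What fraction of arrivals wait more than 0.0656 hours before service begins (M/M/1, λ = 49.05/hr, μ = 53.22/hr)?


ρ = 49.05/53.22 = 0.9216
P(Wq > t) = ρ·e^{−(μ−λ)t} = 0.9216·e^{−0.2736}
= 0.9216·0.760673 = 0.701071

Final: 0.701071


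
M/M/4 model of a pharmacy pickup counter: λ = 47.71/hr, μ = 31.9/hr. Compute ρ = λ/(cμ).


ρ = λ/(cμ) = 47.71/(4·31.9) = 47.71/127.60 = 0.3739

Final: 0.3739


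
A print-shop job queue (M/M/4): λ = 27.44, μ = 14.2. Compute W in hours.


a = 1.9324; ρ = 0.4831; P₀ = 0.140329
Lq = P₀·a^c·ρ/(c!(1−ρ)²) = 0.14741
Wq = Lq/λ = 0.14741/27.44 = 0.005372 hr
W = Wq + 1/μ = 0.005372 + 0.07042 = 0.07579 hr

Final: 0.07579 hr


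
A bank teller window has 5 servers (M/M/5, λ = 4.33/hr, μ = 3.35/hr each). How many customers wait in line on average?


a = λ/μ = 1.2925; ρ = a/5 = 0.2585
P₀ = 0.274379
Lq = P₀·a^c·ρ / (c!·(1−ρ)²) = 0.274379·3.60758·0.2585/(120·0.54981)
= 0.003878

Final: 0.003878


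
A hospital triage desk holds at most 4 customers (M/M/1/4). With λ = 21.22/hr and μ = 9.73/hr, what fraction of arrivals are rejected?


ρ = λ/μ = 21.22/9.73 = 2.1809
P_K = (1−ρ)ρ^K/(1−ρ^(K+1)) = (-1.1809·22.621956)/(1 − 49.335859)
= -26.713903/-48.335859 = 0.552673

Final: 0.552673


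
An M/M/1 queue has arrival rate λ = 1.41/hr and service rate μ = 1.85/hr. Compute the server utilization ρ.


ρ = λ/μ = 1.41/1.85 = 0.7622

Final: 0.7622


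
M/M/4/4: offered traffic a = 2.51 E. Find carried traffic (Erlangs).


B(4,2.51) = 0.151041 (Erlang-B)
Carried load = a(1 − B) = 2.51·(1 − 0.151041) = 2.51·0.848959 = 2.1309 E

Final: 2.1309 Erlangs


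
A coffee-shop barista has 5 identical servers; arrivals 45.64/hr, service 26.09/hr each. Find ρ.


ρ = λ/(cμ) = 45.64/(5·26.09) = 45.64/130.45 = 0.3499

Final: 0.3499


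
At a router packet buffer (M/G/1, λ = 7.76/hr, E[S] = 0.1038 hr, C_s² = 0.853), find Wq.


ρ = λ·E[S] = 7.76·0.1038 = 0.8055
E[S²] = E[S]²(1+C_s²) = 0.1038²·(1+0.853) = 0.019965
Wq = λ·E[S²]/(2(1−ρ)) = 7.76·0.019965/(2·0.1945) = 0.39825 hr

Final: 0.39825 hr


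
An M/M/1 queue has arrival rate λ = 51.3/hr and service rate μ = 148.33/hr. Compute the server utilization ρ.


ρ = λ/μ = 51.3/148.33 = 0.3459

Final: 0.3459


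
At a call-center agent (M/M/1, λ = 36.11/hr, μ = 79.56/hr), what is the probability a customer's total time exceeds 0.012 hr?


W ~ Exponential(μ−λ) for M/M/1.
μ − λ = 79.56 − 36.11 = 43.4500
P(W > t) = e^{−(μ−λ)t} = e^{−0.5214} = 0.593689

Final: 0.593689


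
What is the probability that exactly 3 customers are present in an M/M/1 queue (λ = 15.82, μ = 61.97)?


ρ = 15.82/61.97 = 0.2553
P_n = (1−ρ)·ρ^n = (1 − 0.2553)·0.2553^3 = 0.7447·0.016637 = 0.012390

Final: 0.012390


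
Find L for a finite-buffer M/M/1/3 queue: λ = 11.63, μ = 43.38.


ρ = 11.63/43.38 = 0.2681
L = ρ[1 − (K+1)ρ^K + Kρ^(K+1)] / [(1−ρ)(1−ρ^(K+1))]
Numerator: 0.2681·(1 − 4·0.019270 + 3·0.005166) = 0.251587
Denominator: (0.7319)·(0.994834) = 0.728123
L = 0.251587/0.728123 = 0.3455

Final: 0.3455


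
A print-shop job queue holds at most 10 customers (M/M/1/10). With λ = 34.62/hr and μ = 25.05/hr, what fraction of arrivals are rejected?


ρ = λ/μ = 34.62/25.05 = 1.3820
P_K = (1−ρ)ρ^K/(1−ρ^(K+1)) = (-0.3820·25.421041)/(1 − 35.132792)
= -9.711751/-34.132792 = 0.284528

Final: 0.284528


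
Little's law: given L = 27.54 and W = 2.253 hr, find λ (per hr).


λ = L/W = 27.54/2.253 = 12.2237 /hr

Final: 12.2237 /hr


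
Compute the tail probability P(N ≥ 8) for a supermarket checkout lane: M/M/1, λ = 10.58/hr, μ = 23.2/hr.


ρ = 10.58/23.2 = 0.4560
P(N ≥ n) = ρ^n = 0.4560^8 = 0.001871

Final: 0.001871


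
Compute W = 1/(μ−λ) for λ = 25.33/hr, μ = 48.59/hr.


W = 1/(μ−λ) = 1/(48.59 − 25.33) = 1/23.26 = 0.04299 hr

Final: 0.04299 hr


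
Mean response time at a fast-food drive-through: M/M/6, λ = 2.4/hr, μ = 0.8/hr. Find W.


a = 3.0000; ρ = 0.5000; P₀ = 0.048960
Lq = P₀·a^c·ρ/(c!(1−ρ)²) = 0.09914
Wq = Lq/λ = 0.09914/2.4 = 0.04131 hr
W = Wq + 1/μ = 0.04131 + 1.25000 = 1.29131 hr

Final: 1.29131 hr


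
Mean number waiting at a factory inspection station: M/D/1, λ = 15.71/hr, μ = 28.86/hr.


ρ = 15.71/28.86 = 0.5444
M/D/1: Lq = ρ²/(2(1−ρ)) = 0.2963/(2·0.4556) = 0.32516

Final: 0.32516


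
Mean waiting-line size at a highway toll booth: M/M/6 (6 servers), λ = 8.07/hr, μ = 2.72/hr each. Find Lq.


a = λ/μ = 2.9669; ρ = a/6 = 0.4945
P₀ = 0.050661
Lq = P₀·a^c·ρ / (c!·(1−ρ)²) = 0.050661·682.06817·0.4945/(720·0.25555)
= 0.09286

Final: 0.09286


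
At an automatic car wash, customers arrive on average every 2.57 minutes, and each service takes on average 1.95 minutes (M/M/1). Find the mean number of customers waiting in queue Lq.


λ = 60/2.57 = 23.3463 /hr
μ = 60/1.95 = 30.7692 /hr
ρ = λ/μ = 23.3463/30.7692 = 0.7588
Lq = ρ²/(1−ρ) = 0.5757/0.2412 = 2.3864

Final: 2.3864


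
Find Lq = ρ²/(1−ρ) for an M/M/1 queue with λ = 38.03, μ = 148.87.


ρ = 38.03/148.87 = 0.2555
Lq = ρ²/(1−ρ) = 0.06526/0.7445 = 0.08765

Final: 0.08765


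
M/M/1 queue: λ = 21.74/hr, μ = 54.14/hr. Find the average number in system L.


ρ = λ/μ = 21.74/54.14 = 0.4016
L = ρ/(1−ρ) = 0.4016/(1 − 0.4016) = 0.4016/0.5984 = 0.6710

Final: 0.6710


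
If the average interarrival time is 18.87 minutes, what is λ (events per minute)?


λ = 1/(interarrival time) in consistent units.
1 minute = 1 min, so λ = 1/18.87 = 0.05299 per minute

Final: 0.05299 /min


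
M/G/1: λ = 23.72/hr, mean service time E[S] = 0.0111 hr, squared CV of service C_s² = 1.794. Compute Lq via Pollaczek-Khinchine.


ρ = λ·E[S] = 23.72·0.0111 = 0.2633
Lq = ρ²(1+C_s²)/(2(1−ρ)) = 0.06932·(1+1.794)/(2·0.7367)
= 0.06932·2.7940/1.4734 = 0.13145

Final: 0.13145


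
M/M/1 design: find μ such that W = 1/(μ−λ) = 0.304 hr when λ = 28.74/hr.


W = 1/(μ−λ) ⇒ μ − λ = 1/W = 1/0.304 = 3.2895
μ = λ + 1/W = 28.74 + 3.2895 = 32.0295 per hr

Final: 32.0295 /hr


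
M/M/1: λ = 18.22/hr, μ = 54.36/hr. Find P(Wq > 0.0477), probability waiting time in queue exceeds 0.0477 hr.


ρ = 18.22/54.36 = 0.3352
P(Wq > t) = ρ·e^{−(μ−λ)t} = 0.3352·e^{−1.7239}
= 0.3352·0.178373 = 0.059786

Final: 0.059786


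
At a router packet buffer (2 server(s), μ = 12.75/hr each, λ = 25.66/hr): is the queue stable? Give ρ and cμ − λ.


Total capacity cμ = 2·12.75 = 25.50/hr
ρ = λ/(cμ) = 25.66/25.50 = 1.0063
Stable ⇔ ρ < 1: NO
Spare capacity = cμ − λ = 25.50 − 25.66 = -0.16/hr

Final: ρ = 1.0063; unstable; margin = -0.16/hr


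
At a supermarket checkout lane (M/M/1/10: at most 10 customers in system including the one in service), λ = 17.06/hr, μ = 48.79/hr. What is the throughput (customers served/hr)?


ρ = 0.3497; P_K = (1−ρ)ρ^10/(1−ρ^11) = 0.00001777
λ_eff = λ(1 − P_K) = 17.06·(1 − 0.00001777) = 17.06·0.999982 = 17.0597 /hr

Final: 17.0597 /hr


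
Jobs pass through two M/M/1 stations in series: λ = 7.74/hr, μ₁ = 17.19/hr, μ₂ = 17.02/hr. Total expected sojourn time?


Each node sees arrival rate λ = 7.74/hr (tandem ⇒ throughput preserved).
W₁ = 1/(μ₁−λ) = 1/(17.19−7.74) = 0.10582 hr
W₂ = 1/(μ₂−λ) = 1/(17.02−7.74) = 0.10776 hr
W_total = W₁ + W₂ = 0.10582 + 0.10776 = 0.21358 hr

Final: 0.21358 hr


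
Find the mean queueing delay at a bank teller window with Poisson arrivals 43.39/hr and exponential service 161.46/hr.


ρ = 43.39/161.46 = 0.2687
Wq = ρ/(μ−λ) = 0.2687/(161.46 − 43.39) = 0.2687/118.07 = 0.002276 hr

Final: 0.002276 hr


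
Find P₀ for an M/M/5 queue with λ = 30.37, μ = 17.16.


a = λ/μ = 30.37/17.16 = 1.7698; ρ = a/c = 0.3540
Σ_{k=0}^{4} a^k/k! (terms k=0..4) = 1.00000 + 1.76981 + 1.56612 + 0.92391 + 0.40879 = 5.66864
Tail: a^5/(5!(1−ρ)) = 17.36351/(120·0.6460) = 0.22397
P₀ = 1/(5.66864 + 0.22397) = 1/5.89261 = 0.169704

Final: 0.169704


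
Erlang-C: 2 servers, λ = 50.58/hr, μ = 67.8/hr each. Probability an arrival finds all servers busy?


a = λ/μ = 0.7460; ρ = a/2 = 0.3730
P₀ = 0.456655 (from M/M/c formula)
C(c,a) = [a^c/(c!(1−ρ))]·P₀ = [0.55654/(2·0.6270)]·0.456655
= 0.44382·0.456655 = 0.202673

Final: 0.202673


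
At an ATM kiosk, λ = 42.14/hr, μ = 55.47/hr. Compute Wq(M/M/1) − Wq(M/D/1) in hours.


ρ = 42.14/55.47 = 0.7597
Wq(M/M/1) = ρ/(μ−λ) = 0.7597/13.33 = 0.05699 hr
Wq(M/D/1) = ρ/(2(μ−λ)) = 0.02850 hr
Savings = 0.05699 − 0.02850 = 0.02850 hr

Final: 0.02850 hr


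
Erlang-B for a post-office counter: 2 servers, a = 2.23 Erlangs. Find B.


B(c,a) = (a^c/c!) / Σ_{k=0}^{c} a^k/k!
a^2/2! = 2.486450
Σ terms (k=0..2): 1.00000 + 2.23000 + 2.48645 = 5.716450
B = 2.486450/5.716450 = 0.434964

Final: 0.434964


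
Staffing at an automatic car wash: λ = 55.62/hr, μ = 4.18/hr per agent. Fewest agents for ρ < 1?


Stability requires cμ > λ ⇔ c > λ/μ.
λ/μ = 55.62/4.18 = 13.3062
Minimum integer c = ⌊13.3062⌋ + 1 = 14
Check: 14·4.18 = 58.52 > 55.62, while 13·4.18 = 54.34 ≤ 55.62

Final: 14 servers


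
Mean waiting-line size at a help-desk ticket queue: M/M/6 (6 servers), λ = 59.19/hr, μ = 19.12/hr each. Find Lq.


a = λ/μ = 3.0957; ρ = a/6 = 0.5160
P₀ = 0.044339
Lq = P₀·a^c·ρ / (c!·(1−ρ)²) = 0.044339·880.16220·0.5160/(720·0.23430)
= 0.11936

Final: 0.11936


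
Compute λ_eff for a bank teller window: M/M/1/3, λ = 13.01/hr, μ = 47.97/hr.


ρ = 0.2712; P_K = (1−ρ)ρ^3/(1−ρ^4) = 0.014618
λ_eff = λ(1 − P_K) = 13.01·(1 − 0.014618) = 13.01·0.985382 = 12.8198 /hr

Final: 12.8198 /hr


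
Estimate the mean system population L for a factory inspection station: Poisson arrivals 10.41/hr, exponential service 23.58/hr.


ρ = λ/μ = 10.41/23.58 = 0.4415
L = ρ/(1−ρ) = 0.4415/(1 − 0.4415) = 0.4415/0.5585 = 0.7904

Final: 0.7904


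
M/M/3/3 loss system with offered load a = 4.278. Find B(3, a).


B(c,a) = (a^c/c!) / Σ_{k=0}^{c} a^k/k!
a^3/3! = 13.048815
Σ terms (k=0..3): 1.00000 + 4.27800 + 9.15064 + 13.04882 = 27.477457
B = 13.048815/27.477457 = 0.474892

Final: 0.474892


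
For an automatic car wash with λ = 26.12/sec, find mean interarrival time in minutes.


Mean interarrival time = 1/λ = 1/26.12 second = 0.03828 second
In minutes: 0.03828 × 0.0166667 = 0.0006381 min

Final: 0.0006381 min


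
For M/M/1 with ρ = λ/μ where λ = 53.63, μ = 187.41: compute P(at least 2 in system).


ρ = 53.63/187.41 = 0.2862
P(N ≥ n) = ρ^n = 0.2862^2 = 0.081890

Final: 0.081890


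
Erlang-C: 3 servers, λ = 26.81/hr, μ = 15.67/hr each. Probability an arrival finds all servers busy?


a = λ/μ = 1.7109; ρ = a/3 = 0.5703
P₀ = 0.163477 (from M/M/c formula)
C(c,a) = [a^c/(c!(1−ρ))]·P₀ = [5.00822/(6·0.4297)]·0.163477
= 1.94254·0.163477 = 0.317561

Final: 0.317561


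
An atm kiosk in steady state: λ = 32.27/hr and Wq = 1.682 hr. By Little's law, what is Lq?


Lq = λWq = 32.27·1.682 = 54.2781

Final: 54.2781


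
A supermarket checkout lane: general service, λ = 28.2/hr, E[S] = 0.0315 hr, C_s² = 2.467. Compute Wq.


ρ = λ·E[S] = 28.2·0.0315 = 0.8883
E[S²] = E[S]²(1+C_s²) = 0.0315²·(1+2.467) = 0.003440
Wq = λ·E[S²]/(2(1−ρ)) = 28.2·0.003440/(2·0.1117) = 0.43425 hr

Final: 0.43425 hr


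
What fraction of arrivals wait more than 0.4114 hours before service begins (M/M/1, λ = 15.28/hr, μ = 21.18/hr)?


ρ = 15.28/21.18 = 0.7214
P(Wq > t) = ρ·e^{−(μ−λ)t} = 0.7214·e^{−2.4273}
= 0.7214·0.088278 = 0.063687

Final: 0.063687


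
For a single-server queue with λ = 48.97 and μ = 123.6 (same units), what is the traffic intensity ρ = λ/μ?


ρ = λ/μ = 48.97/123.6 = 0.3962

Final: 0.3962


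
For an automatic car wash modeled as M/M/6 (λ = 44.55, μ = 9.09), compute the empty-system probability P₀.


a = λ/μ = 44.55/9.09 = 4.9010; ρ = a/c = 0.8168
Σ_{k=0}^{5} a^k/k! (terms k=0..5) = 1.00000 + 4.90099 + 12.00985 + 19.62006 + 24.03942 + 23.56340 = 85.13372
Tail: a^6/(6!(1−ρ)) = 13858.07639/(720·0.1832) = 105.08001
P₀ = 1/(85.13372 + 105.08001) = 1/190.21373 = 0.005257

Final: 0.005257


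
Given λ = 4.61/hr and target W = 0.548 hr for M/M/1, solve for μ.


W = 1/(μ−λ) ⇒ μ − λ = 1/W = 1/0.548 = 1.8248
μ = λ + 1/W = 4.61 + 1.8248 = 6.4348 per hr

Final: 6.4348 /hr


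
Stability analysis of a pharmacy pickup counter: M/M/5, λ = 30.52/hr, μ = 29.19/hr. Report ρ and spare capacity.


Total capacity cμ = 5·29.19 = 145.95/hr
ρ = λ/(cμ) = 30.52/145.95 = 0.2091
Stable ⇔ ρ < 1: YES
Spare capacity = cμ − λ = 145.95 − 30.52 = 115.43/hr

Final: ρ = 0.2091; stable; margin = 115.43/hr


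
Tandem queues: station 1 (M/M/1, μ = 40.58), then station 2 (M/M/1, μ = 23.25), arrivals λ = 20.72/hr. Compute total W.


Each node sees arrival rate λ = 20.72/hr (tandem ⇒ throughput preserved).
W₁ = 1/(μ₁−λ) = 1/(40.58−20.72) = 0.05035 hr
W₂ = 1/(μ₂−λ) = 1/(23.25−20.72) = 0.39526 hr
W_total = W₁ + W₂ = 0.05035 + 0.39526 = 0.44561 hr

Final: 0.44561 hr


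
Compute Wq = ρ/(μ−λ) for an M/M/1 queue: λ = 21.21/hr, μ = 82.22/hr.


ρ = 21.21/82.22 = 0.2580
Wq = ρ/(μ−λ) = 0.2580/(82.22 − 21.21) = 0.2580/61.01 = 0.004228 hr

Final: 0.004228 hr


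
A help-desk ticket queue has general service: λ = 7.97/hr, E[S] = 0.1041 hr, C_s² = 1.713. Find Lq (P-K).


ρ = λ·E[S] = 7.97·0.1041 = 0.8297
Lq = ρ²(1+C_s²)/(2(1−ρ)) = 0.6884·(1+1.713)/(2·0.1703)
= 0.6884·2.7130/0.3406 = 5.48232

Final: 5.48232


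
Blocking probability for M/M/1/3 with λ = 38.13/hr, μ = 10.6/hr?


ρ = λ/μ = 38.13/10.6 = 3.5972
P_K = (1−ρ)ρ^K/(1−ρ^(K+1)) = (-2.5972·46.546049)/(1 − 167.434041)
= -120.887993/-166.434041 = 0.726342

Final: 0.726342


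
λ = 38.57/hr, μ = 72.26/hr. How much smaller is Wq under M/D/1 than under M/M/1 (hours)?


ρ = 38.57/72.26 = 0.5338
Wq(M/M/1) = ρ/(μ−λ) = 0.5338/33.69 = 0.01584 hr
Wq(M/D/1) = ρ/(2(μ−λ)) = 0.007922 hr
Savings = 0.01584 − 0.007922 = 0.007922 hr

Final: 0.007922 hr


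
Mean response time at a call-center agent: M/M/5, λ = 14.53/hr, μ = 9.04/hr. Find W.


a = 1.6073; ρ = 0.3215; P₀ = 0.199964
Lq = P₀·a^c·ρ/(c!(1−ρ)²) = 0.01248
Wq = Lq/λ = 0.01248/14.53 = 0.0008590 hr
W = Wq + 1/μ = 0.0008590 + 0.11062 = 0.11148 hr

Final: 0.11148 hr


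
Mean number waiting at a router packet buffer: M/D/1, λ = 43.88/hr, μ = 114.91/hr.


ρ = 43.88/114.91 = 0.3819
M/D/1: Lq = ρ²/(2(1−ρ)) = 0.1458/(2·0.6181) = 0.11795

Final: 0.11795


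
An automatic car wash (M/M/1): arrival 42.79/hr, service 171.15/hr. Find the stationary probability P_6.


ρ = 42.79/171.15 = 0.2500
P_n = (1−ρ)·ρ^n = (1 − 0.2500)·0.2500^6 = 0.7500·0.0002442 = 0.0001832

Final: 0.0001832


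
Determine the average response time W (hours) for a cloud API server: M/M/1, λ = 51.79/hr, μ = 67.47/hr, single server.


W = 1/(μ−λ) = 1/(67.47 − 51.79) = 1/15.68 = 0.06378 hr

Final: 0.06378 hr


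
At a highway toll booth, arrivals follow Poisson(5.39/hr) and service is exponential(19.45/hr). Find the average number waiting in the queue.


ρ = 5.39/19.45 = 0.2771
Lq = ρ²/(1−ρ) = 0.07680/0.7229 = 0.1062

Final: 0.1062


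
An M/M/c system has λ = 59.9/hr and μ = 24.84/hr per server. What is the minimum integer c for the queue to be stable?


Stability requires cμ > λ ⇔ c > λ/μ.
λ/μ = 59.9/24.84 = 2.4114
Minimum integer c = ⌊2.4114⌋ + 1 = 3
Check: 3·24.84 = 74.52 > 59.9, while 2·24.84 = 49.68 ≤ 59.9

Final: 3 servers


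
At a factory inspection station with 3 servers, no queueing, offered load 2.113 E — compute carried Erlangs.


B(3,2.113) = 0.227292 (Erlang-B)
Carried load = a(1 − B) = 2.113·(1 − 0.227292) = 2.113·0.772708 = 1.6327 E

Final: 1.6327 Erlangs


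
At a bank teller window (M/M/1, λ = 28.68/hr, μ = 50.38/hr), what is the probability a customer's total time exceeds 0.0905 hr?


W ~ Exponential(μ−λ) for M/M/1.
μ − λ = 50.38 − 28.68 = 21.7000
P(W > t) = e^{−(μ−λ)t} = e^{−1.9639} = 0.140317

Final: 0.140317


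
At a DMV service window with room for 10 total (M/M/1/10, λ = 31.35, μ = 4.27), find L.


ρ = 31.35/4.27 = 7.3419
L = ρ[1 − (K+1)ρ^K + Kρ^(K+1)] / [(1−ρ)(1−ρ^(K+1))]
Numerator: 7.3419·(1 − 11·455089380.546119 + 10·3341229995.344459) = 208556915852.578156
Denominator: (-6.3419)·(-3341229994.344459) = 21189814577.716148
L = 208556915852.578156/21189814577.716148 = 9.8423

Final: 9.8423


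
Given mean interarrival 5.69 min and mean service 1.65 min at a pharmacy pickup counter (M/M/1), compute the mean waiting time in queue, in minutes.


λ = 60/5.69 = 10.5448 /hr
μ = 60/1.65 = 36.3636 /hr
ρ = λ/μ = 10.5448/36.3636 = 0.2900
Wq = ρ/(μ−λ) = 0.2900/(36.3636−10.5448) = 0.01123 hr
In minutes: 0.01123·60 = 0.6739 min

Final: 0.6739 min


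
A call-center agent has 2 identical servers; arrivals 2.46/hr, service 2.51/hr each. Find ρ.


ρ = λ/(cμ) = 2.46/(2·2.51) = 2.46/5.02 = 0.4900

Final: 0.4900


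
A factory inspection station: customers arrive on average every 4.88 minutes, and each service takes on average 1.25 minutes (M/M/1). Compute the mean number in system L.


λ = 60/4.88 = 12.2951 /hr
μ = 60/1.25 = 48.0000 /hr
ρ = λ/μ = 12.2951/48.0000 = 0.2561
L = ρ/(1−ρ) = 0.2561/0.7439 = 0.3444

Final: 0.3444


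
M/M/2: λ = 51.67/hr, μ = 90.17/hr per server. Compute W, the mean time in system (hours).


a = 0.5730; ρ = 0.2865; P₀ = 0.554588
Lq = P₀·a^c·ρ/(c!(1−ρ)²) = 0.05125
Wq = Lq/λ = 0.05125/51.67 = 0.0009918 hr
W = Wq + 1/μ = 0.0009918 + 0.01109 = 0.01208 hr

Final: 0.01208 hr


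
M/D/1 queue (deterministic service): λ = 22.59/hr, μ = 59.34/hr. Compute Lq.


ρ = 22.59/59.34 = 0.3807
M/D/1: Lq = ρ²/(2(1−ρ)) = 0.1449/(2·0.6193) = 0.11700

Final: 0.11700


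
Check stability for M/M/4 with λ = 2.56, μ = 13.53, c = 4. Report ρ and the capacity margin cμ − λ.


Total capacity cμ = 4·13.53 = 54.12/hr
ρ = λ/(cμ) = 2.56/54.12 = 0.04730
Stable ⇔ ρ < 1: YES
Spare capacity = cμ − λ = 54.12 − 2.56 = 51.56/hr

Final: ρ = 0.04730; stable; margin = 51.56/hr
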